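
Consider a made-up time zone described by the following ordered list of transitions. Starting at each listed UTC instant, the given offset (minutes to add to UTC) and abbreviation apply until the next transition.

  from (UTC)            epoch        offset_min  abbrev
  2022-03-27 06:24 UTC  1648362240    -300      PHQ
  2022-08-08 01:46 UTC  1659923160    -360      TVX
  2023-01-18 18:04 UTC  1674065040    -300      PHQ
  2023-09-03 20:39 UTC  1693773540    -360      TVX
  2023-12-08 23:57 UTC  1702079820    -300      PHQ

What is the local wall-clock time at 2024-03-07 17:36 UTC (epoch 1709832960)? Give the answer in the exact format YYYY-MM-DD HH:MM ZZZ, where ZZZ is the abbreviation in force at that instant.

Query: 2024-03-07 17:36 UTC
Rule 5/5 (PHQ, -05:00): 2023-12-08 23:57 UTC ≤ query < +∞
17·60 + 36 - 300 = 756 min
756 = 0·1440 + 756; 756 = 12·60 + 36 → 12:36, same day
→ 2024-03-07 12:36 PHQ

2024-03-07 12:36 PHQ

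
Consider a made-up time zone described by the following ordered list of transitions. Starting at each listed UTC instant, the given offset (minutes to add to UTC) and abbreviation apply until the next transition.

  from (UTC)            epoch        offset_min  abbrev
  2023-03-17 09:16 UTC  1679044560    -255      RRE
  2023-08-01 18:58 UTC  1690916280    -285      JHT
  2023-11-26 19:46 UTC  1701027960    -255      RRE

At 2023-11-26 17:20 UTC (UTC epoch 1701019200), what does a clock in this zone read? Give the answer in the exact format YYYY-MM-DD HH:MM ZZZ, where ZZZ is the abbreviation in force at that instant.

2023-11-26 12:35 JHT

Query: 2023-11-26 17:20 UTC
Rule 2/3 (JHT, -04:45): 2023-08-01 18:58 UTC ≤ query < 2023-11-26 19:46 UTC
17·60 + 20 - 285 = 755 min
755 = 0·1440 + 755; 755 = 12·60 + 35 → 12:35, same day
→ 2023-11-26 12:35 JHT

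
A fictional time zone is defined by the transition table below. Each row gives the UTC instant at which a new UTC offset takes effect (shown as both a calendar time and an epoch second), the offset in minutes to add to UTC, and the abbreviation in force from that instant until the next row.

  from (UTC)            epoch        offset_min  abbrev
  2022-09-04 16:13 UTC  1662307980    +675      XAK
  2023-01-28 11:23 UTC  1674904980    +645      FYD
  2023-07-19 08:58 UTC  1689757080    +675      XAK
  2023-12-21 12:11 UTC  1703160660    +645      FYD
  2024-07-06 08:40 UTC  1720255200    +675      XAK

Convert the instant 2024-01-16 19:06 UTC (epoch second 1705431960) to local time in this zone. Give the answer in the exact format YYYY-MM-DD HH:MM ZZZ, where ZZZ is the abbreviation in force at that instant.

Query: 2024-01-16 19:06 UTC
Rule 4/5 (FYD, +10:45): 2023-12-21 12:11 UTC ≤ query < 2024-07-06 08:40 UTC
19·60 + 6 + 645 = 1791 min
1791 = 1·1440 + 351; 351 = 5·60 + 51 → 05:51, 2024-01-16 + 1 day = 2024-01-17
→ 2024-01-17 05:51 FYD

2024-01-17 05:51 FYD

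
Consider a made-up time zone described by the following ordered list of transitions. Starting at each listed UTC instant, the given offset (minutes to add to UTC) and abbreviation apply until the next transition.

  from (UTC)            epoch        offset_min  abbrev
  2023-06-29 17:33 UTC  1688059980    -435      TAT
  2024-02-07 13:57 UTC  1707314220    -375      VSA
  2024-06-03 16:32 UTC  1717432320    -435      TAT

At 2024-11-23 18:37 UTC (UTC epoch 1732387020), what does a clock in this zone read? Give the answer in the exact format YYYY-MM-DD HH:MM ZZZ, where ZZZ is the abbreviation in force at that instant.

2024-11-23 11:22 TAT

Query: 2024-11-23 18:37 UTC
Rule 3/3 (TAT, -07:15): 2024-06-03 16:32 UTC ≤ query < +∞
18·60 + 37 - 435 = 682 min
682 = 0·1440 + 682; 682 = 11·60 + 22 → 11:22, same day
→ 2024-11-23 11:22 TAT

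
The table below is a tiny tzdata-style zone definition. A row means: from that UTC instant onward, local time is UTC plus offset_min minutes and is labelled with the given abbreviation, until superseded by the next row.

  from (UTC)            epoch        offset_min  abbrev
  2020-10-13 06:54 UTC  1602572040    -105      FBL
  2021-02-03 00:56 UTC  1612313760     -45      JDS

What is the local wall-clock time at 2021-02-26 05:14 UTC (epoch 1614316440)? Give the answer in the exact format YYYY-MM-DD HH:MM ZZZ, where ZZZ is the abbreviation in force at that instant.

Query: 2021-02-26 05:14 UTC
Rule 2/2 (JDS, -00:45): 2021-02-03 00:56 UTC ≤ query < +∞
5·60 + 14 - 45 = 269 min
269 = 0·1440 + 269; 269 = 4·60 + 29 → 04:29, same day
→ 2021-02-26 04:29 JDS

2021-02-26 04:29 JDS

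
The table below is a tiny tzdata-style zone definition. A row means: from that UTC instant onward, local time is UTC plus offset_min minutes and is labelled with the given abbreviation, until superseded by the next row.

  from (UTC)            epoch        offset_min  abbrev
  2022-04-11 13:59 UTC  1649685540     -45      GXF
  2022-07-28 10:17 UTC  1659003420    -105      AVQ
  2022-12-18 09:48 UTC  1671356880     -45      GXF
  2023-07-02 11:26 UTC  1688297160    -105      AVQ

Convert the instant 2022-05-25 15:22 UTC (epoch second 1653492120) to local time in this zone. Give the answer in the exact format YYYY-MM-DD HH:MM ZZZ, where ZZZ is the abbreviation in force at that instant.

2022-05-25 14:37 GXF

Query: 2022-05-25 15:22 UTC
Rule 1/4 (GXF, -00:45): 2022-04-11 13:59 UTC ≤ query < 2022-07-28 10:17 UTC
15·60 + 22 - 45 = 877 min
877 = 0·1440 + 877; 877 = 14·60 + 37 → 14:37, same day
→ 2022-05-25 14:37 GXF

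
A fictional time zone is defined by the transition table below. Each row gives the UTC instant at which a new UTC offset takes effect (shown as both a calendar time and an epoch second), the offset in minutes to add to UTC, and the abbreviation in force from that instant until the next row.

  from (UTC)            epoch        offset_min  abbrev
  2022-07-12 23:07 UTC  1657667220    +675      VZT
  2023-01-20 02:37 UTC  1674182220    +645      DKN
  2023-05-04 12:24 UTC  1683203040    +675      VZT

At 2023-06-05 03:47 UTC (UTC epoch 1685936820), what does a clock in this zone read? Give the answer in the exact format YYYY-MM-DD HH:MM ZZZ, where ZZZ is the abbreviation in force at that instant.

Query: 2023-06-05 03:47 UTC
Rule 3/3 (VZT, +11:15): 2023-05-04 12:24 UTC ≤ query < +∞
3·60 + 47 + 675 = 902 min
902 = 0·1440 + 902; 902 = 15·60 + 2 → 15:02, same day
→ 2023-06-05 15:02 VZT

2023-06-05 15:02 VZT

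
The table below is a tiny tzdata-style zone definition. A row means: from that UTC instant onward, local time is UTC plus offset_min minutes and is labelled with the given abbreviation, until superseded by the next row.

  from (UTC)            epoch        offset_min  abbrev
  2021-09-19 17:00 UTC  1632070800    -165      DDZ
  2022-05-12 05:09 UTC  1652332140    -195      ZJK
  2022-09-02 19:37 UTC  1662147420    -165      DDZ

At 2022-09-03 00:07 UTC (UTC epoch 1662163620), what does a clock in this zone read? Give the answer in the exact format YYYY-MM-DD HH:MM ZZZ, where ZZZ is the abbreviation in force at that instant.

2022-09-02 21:22 DDZ

Query: 2022-09-03 00:07 UTC
Rule 3/3 (DDZ, -02:45): 2022-09-02 19:37 UTC ≤ query < +∞
0·60 + 7 - 165 = -158 min
-158 = -1·1440 + 1282; 1282 = 21·60 + 22 → 21:22, 2022-09-03 - 1 day = 2022-09-02
→ 2022-09-02 21:22 DDZ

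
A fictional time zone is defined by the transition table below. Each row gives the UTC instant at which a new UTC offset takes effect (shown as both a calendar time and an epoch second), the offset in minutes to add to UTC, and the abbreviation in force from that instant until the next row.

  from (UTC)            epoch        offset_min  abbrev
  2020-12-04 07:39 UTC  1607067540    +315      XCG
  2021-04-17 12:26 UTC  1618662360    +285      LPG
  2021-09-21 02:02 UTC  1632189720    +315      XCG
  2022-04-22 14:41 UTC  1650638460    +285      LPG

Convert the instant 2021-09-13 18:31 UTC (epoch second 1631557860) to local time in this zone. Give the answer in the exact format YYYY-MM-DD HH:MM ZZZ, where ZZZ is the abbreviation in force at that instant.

Query: 2021-09-13 18:31 UTC
Rule 2/4 (LPG, +04:45): 2021-04-17 12:26 UTC ≤ query < 2021-09-21 02:02 UTC
18·60 + 31 + 285 = 1396 min
1396 = 0·1440 + 1396; 1396 = 23·60 + 16 → 23:16, same day
→ 2021-09-13 23:16 LPG

2021-09-13 23:16 LPG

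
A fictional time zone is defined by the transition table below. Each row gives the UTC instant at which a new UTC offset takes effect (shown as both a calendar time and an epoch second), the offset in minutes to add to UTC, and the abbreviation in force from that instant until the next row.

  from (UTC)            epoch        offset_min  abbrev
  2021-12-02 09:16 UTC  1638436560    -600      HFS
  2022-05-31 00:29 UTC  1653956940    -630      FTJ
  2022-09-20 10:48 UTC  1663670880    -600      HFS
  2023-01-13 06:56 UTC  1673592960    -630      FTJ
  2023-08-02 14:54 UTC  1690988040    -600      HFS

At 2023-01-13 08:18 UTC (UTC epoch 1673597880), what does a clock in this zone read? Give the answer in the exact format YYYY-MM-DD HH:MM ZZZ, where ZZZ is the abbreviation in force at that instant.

Query: 2023-01-13 08:18 UTC
Rule 4/5 (FTJ, -10:30): 2023-01-13 06:56 UTC ≤ query < 2023-08-02 14:54 UTC
8·60 + 18 - 630 = -132 min
-132 = -1·1440 + 1308; 1308 = 21·60 + 48 → 21:48, 2023-01-13 - 1 day = 2023-01-12
→ 2023-01-12 21:48 FTJ

2023-01-12 21:48 FTJ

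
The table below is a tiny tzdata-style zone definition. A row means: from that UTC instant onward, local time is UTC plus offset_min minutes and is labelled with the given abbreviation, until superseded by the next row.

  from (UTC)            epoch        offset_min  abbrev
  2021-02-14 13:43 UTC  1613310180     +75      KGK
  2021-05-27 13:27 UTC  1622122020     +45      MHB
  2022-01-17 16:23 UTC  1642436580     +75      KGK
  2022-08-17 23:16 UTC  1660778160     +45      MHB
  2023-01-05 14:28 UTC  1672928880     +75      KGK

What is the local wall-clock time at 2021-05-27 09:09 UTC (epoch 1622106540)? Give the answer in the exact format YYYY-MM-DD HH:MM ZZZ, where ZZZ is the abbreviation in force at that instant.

Query: 2021-05-27 09:09 UTC
Rule 1/5 (KGK, +01:15): 2021-02-14 13:43 UTC ≤ query < 2021-05-27 13:27 UTC
9·60 + 9 + 75 = 624 min
624 = 0·1440 + 624; 624 = 10·60 + 24 → 10:24, same day
→ 2021-05-27 10:24 KGK

2021-05-27 10:24 KGK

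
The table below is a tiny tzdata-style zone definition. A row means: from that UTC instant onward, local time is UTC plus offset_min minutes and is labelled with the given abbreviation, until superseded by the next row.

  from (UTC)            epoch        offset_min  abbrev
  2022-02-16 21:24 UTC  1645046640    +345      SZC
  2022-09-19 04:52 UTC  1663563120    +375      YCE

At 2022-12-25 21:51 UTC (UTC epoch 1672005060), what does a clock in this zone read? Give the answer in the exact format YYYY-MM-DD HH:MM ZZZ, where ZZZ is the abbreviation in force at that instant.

Query: 2022-12-25 21:51 UTC
Rule 2/2 (YCE, +06:15): 2022-09-19 04:52 UTC ≤ query < +∞
21·60 + 51 + 375 = 1686 min
1686 = 1·1440 + 246; 246 = 4·60 + 6 → 04:06, 2022-12-25 + 1 day = 2022-12-26
→ 2022-12-26 04:06 YCE

2022-12-26 04:06 YCE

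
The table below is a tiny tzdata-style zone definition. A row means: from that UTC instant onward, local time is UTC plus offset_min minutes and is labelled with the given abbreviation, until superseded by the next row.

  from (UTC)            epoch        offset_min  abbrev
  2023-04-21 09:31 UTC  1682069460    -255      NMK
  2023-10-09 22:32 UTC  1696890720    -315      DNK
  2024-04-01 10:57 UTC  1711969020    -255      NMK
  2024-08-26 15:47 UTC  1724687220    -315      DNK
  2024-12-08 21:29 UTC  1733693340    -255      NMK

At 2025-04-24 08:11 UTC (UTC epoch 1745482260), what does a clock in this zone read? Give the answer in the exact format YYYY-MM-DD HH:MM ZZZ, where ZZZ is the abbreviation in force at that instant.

Query: 2025-04-24 08:11 UTC
Rule 5/5 (NMK, -04:15): 2024-12-08 21:29 UTC ≤ query < +∞
8·60 + 11 - 255 = 236 min
236 = 0·1440 + 236; 236 = 3·60 + 56 → 03:56, same day
→ 2025-04-24 03:56 NMK

2025-04-24 03:56 NMK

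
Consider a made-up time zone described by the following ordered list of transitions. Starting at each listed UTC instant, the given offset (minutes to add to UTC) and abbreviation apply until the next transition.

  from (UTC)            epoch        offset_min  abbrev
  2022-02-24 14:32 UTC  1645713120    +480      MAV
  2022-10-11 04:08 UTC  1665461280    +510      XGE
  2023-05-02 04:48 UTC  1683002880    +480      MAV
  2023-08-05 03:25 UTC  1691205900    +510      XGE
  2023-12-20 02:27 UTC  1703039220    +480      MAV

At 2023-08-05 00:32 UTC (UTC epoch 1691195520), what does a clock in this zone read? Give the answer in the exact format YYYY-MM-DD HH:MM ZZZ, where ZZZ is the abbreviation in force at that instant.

Query: 2023-08-05 00:32 UTC
Rule 3/5 (MAV, +08:00): 2023-05-02 04:48 UTC ≤ query < 2023-08-05 03:25 UTC
0·60 + 32 + 480 = 512 min
512 = 0·1440 + 512; 512 = 8·60 + 32 → 08:32, same day
→ 2023-08-05 08:32 MAV

2023-08-05 08:32 MAV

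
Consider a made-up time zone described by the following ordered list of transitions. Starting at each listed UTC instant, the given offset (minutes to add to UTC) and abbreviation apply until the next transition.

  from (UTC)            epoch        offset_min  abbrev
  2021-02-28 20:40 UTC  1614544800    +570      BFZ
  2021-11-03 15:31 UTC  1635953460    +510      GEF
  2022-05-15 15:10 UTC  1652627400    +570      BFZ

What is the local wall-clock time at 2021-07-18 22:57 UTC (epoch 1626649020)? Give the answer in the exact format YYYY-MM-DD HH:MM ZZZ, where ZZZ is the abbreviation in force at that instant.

Query: 2021-07-18 22:57 UTC
Rule 1/3 (BFZ, +09:30): 2021-02-28 20:40 UTC ≤ query < 2021-11-03 15:31 UTC
22·60 + 57 + 570 = 1947 min
1947 = 1·1440 + 507; 507 = 8·60 + 27 → 08:27, 2021-07-18 + 1 day = 2021-07-19
→ 2021-07-19 08:27 BFZ

2021-07-19 08:27 BFZ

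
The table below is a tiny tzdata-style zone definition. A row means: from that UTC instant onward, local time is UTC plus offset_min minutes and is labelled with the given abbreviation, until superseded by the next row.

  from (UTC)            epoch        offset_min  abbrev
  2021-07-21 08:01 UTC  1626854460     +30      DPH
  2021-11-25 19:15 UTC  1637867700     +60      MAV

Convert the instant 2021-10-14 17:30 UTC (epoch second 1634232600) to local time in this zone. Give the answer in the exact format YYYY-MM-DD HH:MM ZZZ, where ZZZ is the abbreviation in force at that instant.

2021-10-14 18:00 DPH

Query: 2021-10-14 17:30 UTC
Rule 1/2 (DPH, +00:30): 2021-07-21 08:01 UTC ≤ query < 2021-11-25 19:15 UTC
17·60 + 30 + 30 = 1080 min
1080 = 0·1440 + 1080; 1080 = 18·60 + 0 → 18:00, same day
→ 2021-10-14 18:00 DPH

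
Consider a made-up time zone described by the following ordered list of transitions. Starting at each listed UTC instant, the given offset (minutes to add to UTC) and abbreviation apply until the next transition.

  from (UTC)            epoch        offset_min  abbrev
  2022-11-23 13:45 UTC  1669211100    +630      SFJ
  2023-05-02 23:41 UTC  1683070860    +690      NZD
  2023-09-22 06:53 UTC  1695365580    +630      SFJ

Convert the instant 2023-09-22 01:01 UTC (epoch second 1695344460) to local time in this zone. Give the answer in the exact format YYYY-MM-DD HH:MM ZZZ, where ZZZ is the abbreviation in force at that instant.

2023-09-22 12:31 NZD

Query: 2023-09-22 01:01 UTC
Rule 2/3 (NZD, +11:30): 2023-05-02 23:41 UTC ≤ query < 2023-09-22 06:53 UTC
1·60 + 1 + 690 = 751 min
751 = 0·1440 + 751; 751 = 12·60 + 31 → 12:31, same day
→ 2023-09-22 12:31 NZD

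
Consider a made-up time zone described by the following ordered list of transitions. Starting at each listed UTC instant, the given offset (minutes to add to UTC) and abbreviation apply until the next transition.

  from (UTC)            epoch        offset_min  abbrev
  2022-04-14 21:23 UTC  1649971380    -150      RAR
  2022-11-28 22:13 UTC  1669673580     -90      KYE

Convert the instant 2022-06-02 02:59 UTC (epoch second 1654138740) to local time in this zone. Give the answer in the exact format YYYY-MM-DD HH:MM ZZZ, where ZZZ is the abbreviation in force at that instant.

Query: 2022-06-02 02:59 UTC
Rule 1/2 (RAR, -02:30): 2022-04-14 21:23 UTC ≤ query < 2022-11-28 22:13 UTC
2·60 + 59 - 150 = 29 min
29 = 0·1440 + 29; 29 = 0·60 + 29 → 00:29, same day
→ 2022-06-02 00:29 RAR

2022-06-02 00:29 RAR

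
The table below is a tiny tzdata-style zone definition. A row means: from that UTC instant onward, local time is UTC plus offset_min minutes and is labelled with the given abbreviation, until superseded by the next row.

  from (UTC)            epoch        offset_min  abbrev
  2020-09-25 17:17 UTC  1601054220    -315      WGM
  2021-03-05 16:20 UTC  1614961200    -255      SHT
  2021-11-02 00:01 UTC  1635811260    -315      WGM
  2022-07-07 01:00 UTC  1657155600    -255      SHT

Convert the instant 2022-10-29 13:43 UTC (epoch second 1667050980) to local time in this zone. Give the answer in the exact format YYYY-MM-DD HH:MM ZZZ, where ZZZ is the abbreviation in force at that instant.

Query: 2022-10-29 13:43 UTC
Rule 4/4 (SHT, -04:15): 2022-07-07 01:00 UTC ≤ query < +∞
13·60 + 43 - 255 = 568 min
568 = 0·1440 + 568; 568 = 9·60 + 28 → 09:28, same day
→ 2022-10-29 09:28 SHT

2022-10-29 09:28 SHT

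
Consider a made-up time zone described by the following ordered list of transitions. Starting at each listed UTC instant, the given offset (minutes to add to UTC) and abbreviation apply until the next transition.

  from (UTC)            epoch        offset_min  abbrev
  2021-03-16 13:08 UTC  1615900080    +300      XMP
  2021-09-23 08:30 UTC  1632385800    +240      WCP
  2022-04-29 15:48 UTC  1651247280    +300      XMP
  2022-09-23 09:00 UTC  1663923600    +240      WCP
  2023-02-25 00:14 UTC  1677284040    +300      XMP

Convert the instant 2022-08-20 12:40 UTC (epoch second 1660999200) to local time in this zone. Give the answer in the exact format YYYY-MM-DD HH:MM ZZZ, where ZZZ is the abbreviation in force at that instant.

2022-08-20 17:40 XMP

Query: 2022-08-20 12:40 UTC
Rule 3/5 (XMP, +05:00): 2022-04-29 15:48 UTC ≤ query < 2022-09-23 09:00 UTC
12·60 + 40 + 300 = 1060 min
1060 = 0·1440 + 1060; 1060 = 17·60 + 40 → 17:40, same day
→ 2022-08-20 17:40 XMP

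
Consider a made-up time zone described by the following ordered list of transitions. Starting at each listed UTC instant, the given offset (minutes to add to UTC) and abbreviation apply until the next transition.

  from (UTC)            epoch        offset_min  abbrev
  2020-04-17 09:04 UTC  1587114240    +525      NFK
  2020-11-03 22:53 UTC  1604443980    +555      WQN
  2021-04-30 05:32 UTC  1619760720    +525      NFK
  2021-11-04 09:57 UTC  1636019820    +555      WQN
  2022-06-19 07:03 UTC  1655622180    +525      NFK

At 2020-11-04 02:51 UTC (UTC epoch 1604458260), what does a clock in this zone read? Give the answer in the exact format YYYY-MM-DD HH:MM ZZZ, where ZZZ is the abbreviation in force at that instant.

2020-11-04 12:06 WQN

Query: 2020-11-04 02:51 UTC
Rule 2/5 (WQN, +09:15): 2020-11-03 22:53 UTC ≤ query < 2021-04-30 05:32 UTC
2·60 + 51 + 555 = 726 min
726 = 0·1440 + 726; 726 = 12·60 + 6 → 12:06, same day
→ 2020-11-04 12:06 WQN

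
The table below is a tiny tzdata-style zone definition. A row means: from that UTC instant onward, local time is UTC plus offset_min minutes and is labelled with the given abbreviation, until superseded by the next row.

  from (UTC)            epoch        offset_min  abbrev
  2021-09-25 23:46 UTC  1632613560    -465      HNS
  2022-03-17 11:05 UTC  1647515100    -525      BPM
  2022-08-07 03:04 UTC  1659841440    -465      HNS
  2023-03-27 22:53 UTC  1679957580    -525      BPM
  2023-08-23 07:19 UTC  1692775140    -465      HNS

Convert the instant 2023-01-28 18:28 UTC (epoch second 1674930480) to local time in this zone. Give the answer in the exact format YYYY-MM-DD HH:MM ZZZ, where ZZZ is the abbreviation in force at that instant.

Query: 2023-01-28 18:28 UTC
Rule 3/5 (HNS, -07:45): 2022-08-07 03:04 UTC ≤ query < 2023-03-27 22:53 UTC
18·60 + 28 - 465 = 643 min
643 = 0·1440 + 643; 643 = 10·60 + 43 → 10:43, same day
→ 2023-01-28 10:43 HNS

2023-01-28 10:43 HNS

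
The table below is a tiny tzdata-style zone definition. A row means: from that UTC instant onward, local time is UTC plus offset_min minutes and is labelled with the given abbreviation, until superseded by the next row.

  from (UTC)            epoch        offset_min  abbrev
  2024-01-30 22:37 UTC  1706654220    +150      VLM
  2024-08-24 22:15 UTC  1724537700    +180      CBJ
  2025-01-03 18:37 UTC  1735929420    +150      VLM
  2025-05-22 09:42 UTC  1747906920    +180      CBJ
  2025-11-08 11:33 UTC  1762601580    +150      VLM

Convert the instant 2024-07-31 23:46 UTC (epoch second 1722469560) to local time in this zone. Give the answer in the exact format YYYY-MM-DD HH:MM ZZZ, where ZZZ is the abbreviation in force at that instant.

Query: 2024-07-31 23:46 UTC
Rule 1/5 (VLM, +02:30): 2024-01-30 22:37 UTC ≤ query < 2024-08-24 22:15 UTC
23·60 + 46 + 150 = 1576 min
1576 = 1·1440 + 136; 136 = 2·60 + 16 → 02:16, 2024-07-31 + 1 day = 2024-08-01
→ 2024-08-01 02:16 VLM

2024-08-01 02:16 VLM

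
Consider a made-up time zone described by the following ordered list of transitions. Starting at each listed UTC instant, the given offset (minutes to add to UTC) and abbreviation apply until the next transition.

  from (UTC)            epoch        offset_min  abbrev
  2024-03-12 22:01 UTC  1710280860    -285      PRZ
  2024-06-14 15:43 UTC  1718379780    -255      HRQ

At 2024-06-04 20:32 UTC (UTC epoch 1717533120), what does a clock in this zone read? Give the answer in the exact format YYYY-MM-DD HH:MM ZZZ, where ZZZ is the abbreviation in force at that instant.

2024-06-04 15:47 PRZ

Query: 2024-06-04 20:32 UTC
Rule 1/2 (PRZ, -04:45): 2024-03-12 22:01 UTC ≤ query < 2024-06-14 15:43 UTC
20·60 + 32 - 285 = 947 min
947 = 0·1440 + 947; 947 = 15·60 + 47 → 15:47, same day
→ 2024-06-04 15:47 PRZ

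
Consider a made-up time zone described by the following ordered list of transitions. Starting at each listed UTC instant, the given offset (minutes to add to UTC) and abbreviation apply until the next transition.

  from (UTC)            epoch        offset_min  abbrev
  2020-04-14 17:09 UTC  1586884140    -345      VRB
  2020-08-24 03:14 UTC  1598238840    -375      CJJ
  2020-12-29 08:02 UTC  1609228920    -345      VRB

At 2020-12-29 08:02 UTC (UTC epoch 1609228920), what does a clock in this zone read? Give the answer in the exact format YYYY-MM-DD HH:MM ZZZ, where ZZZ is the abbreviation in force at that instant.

2020-12-29 02:17 VRB

Query: 2020-12-29 08:02 UTC
Rule 3/3 (VRB, -05:45): 2020-12-29 08:02 UTC ≤ query < +∞
8·60 + 2 - 345 = 137 min
137 = 0·1440 + 137; 137 = 2·60 + 17 → 02:17, same day
→ 2020-12-29 02:17 VRB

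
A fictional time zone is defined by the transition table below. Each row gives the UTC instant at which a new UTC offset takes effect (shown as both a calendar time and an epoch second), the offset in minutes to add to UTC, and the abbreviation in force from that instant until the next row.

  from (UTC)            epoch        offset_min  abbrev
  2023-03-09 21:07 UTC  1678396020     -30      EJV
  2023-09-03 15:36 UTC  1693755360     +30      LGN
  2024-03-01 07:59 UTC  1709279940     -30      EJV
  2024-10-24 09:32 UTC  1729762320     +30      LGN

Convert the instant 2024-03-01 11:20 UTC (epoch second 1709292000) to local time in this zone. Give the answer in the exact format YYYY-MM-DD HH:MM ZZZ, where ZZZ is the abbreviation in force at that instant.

2024-03-01 10:50 EJV

Query: 2024-03-01 11:20 UTC
Rule 3/4 (EJV, -00:30): 2024-03-01 07:59 UTC ≤ query < 2024-10-24 09:32 UTC
11·60 + 20 - 30 = 650 min
650 = 0·1440 + 650; 650 = 10·60 + 50 → 10:50, same day
→ 2024-03-01 10:50 EJV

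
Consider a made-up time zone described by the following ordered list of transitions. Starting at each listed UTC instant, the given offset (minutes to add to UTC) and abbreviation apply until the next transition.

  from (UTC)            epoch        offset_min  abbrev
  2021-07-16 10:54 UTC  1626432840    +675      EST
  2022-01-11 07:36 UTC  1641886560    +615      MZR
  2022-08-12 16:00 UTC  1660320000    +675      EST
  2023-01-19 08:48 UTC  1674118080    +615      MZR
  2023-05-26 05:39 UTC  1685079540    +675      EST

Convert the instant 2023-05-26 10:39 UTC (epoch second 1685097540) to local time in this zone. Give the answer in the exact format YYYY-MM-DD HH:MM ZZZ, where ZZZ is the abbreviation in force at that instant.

Query: 2023-05-26 10:39 UTC
Rule 5/5 (EST, +11:15): 2023-05-26 05:39 UTC ≤ query < +∞
10·60 + 39 + 675 = 1314 min
1314 = 0·1440 + 1314; 1314 = 21·60 + 54 → 21:54, same day
→ 2023-05-26 21:54 EST

2023-05-26 21:54 EST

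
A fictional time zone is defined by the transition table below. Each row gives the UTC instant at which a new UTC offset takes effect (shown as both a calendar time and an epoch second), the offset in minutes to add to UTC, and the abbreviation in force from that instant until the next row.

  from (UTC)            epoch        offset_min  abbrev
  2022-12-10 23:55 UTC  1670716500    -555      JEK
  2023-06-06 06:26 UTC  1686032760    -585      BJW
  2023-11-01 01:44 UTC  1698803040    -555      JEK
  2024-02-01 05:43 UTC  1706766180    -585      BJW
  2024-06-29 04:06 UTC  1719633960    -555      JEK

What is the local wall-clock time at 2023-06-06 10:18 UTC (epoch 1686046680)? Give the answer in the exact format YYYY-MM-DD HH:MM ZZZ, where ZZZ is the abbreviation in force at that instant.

Query: 2023-06-06 10:18 UTC
Rule 2/5 (BJW, -09:45): 2023-06-06 06:26 UTC ≤ query < 2023-11-01 01:44 UTC
10·60 + 18 - 585 = 33 min
33 = 0·1440 + 33; 33 = 0·60 + 33 → 00:33, same day
→ 2023-06-06 00:33 BJW

2023-06-06 00:33 BJW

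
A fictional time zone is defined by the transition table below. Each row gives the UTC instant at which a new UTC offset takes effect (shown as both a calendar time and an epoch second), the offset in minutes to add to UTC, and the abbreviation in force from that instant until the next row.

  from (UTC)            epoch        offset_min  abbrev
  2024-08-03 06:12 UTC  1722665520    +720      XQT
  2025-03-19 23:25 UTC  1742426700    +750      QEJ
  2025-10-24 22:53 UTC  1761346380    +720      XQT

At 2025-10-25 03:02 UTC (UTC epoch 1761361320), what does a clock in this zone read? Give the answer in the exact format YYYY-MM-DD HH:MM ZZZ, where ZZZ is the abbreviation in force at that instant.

Query: 2025-10-25 03:02 UTC
Rule 3/3 (XQT, +12:00): 2025-10-24 22:53 UTC ≤ query < +∞
3·60 + 2 + 720 = 902 min
902 = 0·1440 + 902; 902 = 15·60 + 2 → 15:02, same day
→ 2025-10-25 15:02 XQT

2025-10-25 15:02 XQT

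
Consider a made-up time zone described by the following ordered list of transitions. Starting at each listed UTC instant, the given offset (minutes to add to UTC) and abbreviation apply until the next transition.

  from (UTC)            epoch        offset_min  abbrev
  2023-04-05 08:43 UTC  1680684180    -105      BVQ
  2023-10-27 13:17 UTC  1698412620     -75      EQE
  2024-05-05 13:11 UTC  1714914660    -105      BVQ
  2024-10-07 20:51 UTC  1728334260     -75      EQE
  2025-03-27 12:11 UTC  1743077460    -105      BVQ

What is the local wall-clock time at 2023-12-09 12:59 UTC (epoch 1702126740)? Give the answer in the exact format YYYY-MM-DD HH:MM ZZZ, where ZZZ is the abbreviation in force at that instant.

Query: 2023-12-09 12:59 UTC
Rule 2/5 (EQE, -01:15): 2023-10-27 13:17 UTC ≤ query < 2024-05-05 13:11 UTC
12·60 + 59 - 75 = 704 min
704 = 0·1440 + 704; 704 = 11·60 + 44 → 11:44, same day
→ 2023-12-09 11:44 EQE

2023-12-09 11:44 EQE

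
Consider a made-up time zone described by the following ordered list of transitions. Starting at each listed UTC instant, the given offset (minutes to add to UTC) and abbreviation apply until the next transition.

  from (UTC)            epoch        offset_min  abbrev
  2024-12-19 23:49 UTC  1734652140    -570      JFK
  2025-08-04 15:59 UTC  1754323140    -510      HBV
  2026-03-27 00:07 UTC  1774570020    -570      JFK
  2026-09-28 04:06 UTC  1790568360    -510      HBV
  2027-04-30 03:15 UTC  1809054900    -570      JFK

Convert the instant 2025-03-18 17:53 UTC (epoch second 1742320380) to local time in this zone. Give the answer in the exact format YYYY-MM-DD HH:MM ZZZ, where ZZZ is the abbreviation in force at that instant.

2025-03-18 08:23 JFK

Query: 2025-03-18 17:53 UTC
Rule 1/5 (JFK, -09:30): 2024-12-19 23:49 UTC ≤ query < 2025-08-04 15:59 UTC
17·60 + 53 - 570 = 503 min
503 = 0·1440 + 503; 503 = 8·60 + 23 → 08:23, same day
→ 2025-03-18 08:23 JFK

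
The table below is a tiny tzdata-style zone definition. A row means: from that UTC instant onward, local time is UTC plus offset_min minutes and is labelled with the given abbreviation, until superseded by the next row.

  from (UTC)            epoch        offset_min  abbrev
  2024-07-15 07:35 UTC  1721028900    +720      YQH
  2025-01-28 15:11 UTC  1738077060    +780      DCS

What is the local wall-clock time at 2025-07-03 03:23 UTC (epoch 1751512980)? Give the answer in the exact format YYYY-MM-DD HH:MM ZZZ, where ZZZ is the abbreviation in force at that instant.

Query: 2025-07-03 03:23 UTC
Rule 2/2 (DCS, +13:00): 2025-01-28 15:11 UTC ≤ query < +∞
3·60 + 23 + 780 = 983 min
983 = 0·1440 + 983; 983 = 16·60 + 23 → 16:23, same day
→ 2025-07-03 16:23 DCS

2025-07-03 16:23 DCS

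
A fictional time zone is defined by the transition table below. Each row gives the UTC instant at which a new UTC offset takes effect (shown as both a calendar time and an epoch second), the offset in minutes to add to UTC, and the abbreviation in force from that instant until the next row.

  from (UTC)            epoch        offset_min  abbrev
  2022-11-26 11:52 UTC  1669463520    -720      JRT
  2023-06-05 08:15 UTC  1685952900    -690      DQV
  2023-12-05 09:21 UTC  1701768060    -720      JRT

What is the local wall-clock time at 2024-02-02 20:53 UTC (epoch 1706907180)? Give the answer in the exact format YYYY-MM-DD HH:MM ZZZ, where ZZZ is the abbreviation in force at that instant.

Query: 2024-02-02 20:53 UTC
Rule 3/3 (JRT, -12:00): 2023-12-05 09:21 UTC ≤ query < +∞
20·60 + 53 - 720 = 533 min
533 = 0·1440 + 533; 533 = 8·60 + 53 → 08:53, same day
→ 2024-02-02 08:53 JRT

2024-02-02 08:53 JRT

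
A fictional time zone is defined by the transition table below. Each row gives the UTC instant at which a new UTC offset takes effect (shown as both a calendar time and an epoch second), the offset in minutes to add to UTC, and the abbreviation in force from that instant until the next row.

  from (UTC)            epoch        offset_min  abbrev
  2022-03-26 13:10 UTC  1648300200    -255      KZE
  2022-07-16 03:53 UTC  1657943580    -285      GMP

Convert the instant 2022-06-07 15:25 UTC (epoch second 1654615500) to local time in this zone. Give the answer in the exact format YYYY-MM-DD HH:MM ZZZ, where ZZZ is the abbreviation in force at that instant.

2022-06-07 11:10 KZE

Query: 2022-06-07 15:25 UTC
Rule 1/2 (KZE, -04:15): 2022-03-26 13:10 UTC ≤ query < 2022-07-16 03:53 UTC
15·60 + 25 - 255 = 670 min
670 = 0·1440 + 670; 670 = 11·60 + 10 → 11:10, same day
→ 2022-06-07 11:10 KZE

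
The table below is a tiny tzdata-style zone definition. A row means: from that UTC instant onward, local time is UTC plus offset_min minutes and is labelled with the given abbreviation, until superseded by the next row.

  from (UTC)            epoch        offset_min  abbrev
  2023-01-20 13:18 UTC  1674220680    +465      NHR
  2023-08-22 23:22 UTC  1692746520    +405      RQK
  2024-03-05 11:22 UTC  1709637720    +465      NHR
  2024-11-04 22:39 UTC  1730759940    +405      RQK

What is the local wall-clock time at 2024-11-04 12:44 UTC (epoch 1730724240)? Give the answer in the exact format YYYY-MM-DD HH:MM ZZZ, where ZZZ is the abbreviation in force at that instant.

Query: 2024-11-04 12:44 UTC
Rule 3/4 (NHR, +07:45): 2024-03-05 11:22 UTC ≤ query < 2024-11-04 22:39 UTC
12·60 + 44 + 465 = 1229 min
1229 = 0·1440 + 1229; 1229 = 20·60 + 29 → 20:29, same day
→ 2024-11-04 20:29 NHR

2024-11-04 20:29 NHR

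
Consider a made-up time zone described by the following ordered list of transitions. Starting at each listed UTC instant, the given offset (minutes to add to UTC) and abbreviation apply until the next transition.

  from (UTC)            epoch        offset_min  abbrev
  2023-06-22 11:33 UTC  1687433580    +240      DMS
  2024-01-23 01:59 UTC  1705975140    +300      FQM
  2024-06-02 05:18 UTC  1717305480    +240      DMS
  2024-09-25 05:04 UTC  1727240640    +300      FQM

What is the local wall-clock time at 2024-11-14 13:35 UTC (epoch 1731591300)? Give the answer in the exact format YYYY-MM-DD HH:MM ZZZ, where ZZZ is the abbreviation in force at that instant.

Query: 2024-11-14 13:35 UTC
Rule 4/4 (FQM, +05:00): 2024-09-25 05:04 UTC ≤ query < +∞
13·60 + 35 + 300 = 1115 min
1115 = 0·1440 + 1115; 1115 = 18·60 + 35 → 18:35, same day
→ 2024-11-14 18:35 FQM

2024-11-14 18:35 FQM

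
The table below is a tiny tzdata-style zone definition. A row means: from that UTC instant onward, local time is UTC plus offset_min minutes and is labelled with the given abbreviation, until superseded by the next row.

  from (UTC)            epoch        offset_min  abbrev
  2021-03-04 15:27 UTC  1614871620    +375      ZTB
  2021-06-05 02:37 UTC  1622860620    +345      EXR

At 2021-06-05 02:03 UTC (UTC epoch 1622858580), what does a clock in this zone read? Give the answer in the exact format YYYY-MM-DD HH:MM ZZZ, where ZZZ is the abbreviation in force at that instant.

Query: 2021-06-05 02:03 UTC
Rule 1/2 (ZTB, +06:15): 2021-03-04 15:27 UTC ≤ query < 2021-06-05 02:37 UTC
2·60 + 3 + 375 = 498 min
498 = 0·1440 + 498; 498 = 8·60 + 18 → 08:18, same day
→ 2021-06-05 08:18 ZTB

2021-06-05 08:18 ZTB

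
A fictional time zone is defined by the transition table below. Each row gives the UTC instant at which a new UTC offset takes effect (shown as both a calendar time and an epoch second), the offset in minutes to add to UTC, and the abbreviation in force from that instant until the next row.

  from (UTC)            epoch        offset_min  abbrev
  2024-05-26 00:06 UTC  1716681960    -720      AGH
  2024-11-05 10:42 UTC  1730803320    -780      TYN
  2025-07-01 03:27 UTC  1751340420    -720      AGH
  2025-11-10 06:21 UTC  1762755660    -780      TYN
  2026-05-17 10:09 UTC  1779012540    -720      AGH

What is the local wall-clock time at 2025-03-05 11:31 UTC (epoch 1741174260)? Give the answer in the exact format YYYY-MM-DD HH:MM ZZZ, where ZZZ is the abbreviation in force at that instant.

Query: 2025-03-05 11:31 UTC
Rule 2/5 (TYN, -13:00): 2024-11-05 10:42 UTC ≤ query < 2025-07-01 03:27 UTC
11·60 + 31 - 780 = -89 min
-89 = -1·1440 + 1351; 1351 = 22·60 + 31 → 22:31, 2025-03-05 - 1 day = 2025-03-04
→ 2025-03-04 22:31 TYN

2025-03-04 22:31 TYN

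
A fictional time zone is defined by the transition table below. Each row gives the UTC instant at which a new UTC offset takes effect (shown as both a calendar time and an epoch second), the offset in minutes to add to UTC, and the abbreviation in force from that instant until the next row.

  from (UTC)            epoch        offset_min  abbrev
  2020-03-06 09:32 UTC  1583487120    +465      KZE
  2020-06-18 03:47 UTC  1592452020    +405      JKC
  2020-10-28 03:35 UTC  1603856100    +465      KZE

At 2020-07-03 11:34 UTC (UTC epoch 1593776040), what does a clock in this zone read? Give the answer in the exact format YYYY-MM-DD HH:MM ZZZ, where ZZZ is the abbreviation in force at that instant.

Query: 2020-07-03 11:34 UTC
Rule 2/3 (JKC, +06:45): 2020-06-18 03:47 UTC ≤ query < 2020-10-28 03:35 UTC
11·60 + 34 + 405 = 1099 min
1099 = 0·1440 + 1099; 1099 = 18·60 + 19 → 18:19, same day
→ 2020-07-03 18:19 JKC

2020-07-03 18:19 JKC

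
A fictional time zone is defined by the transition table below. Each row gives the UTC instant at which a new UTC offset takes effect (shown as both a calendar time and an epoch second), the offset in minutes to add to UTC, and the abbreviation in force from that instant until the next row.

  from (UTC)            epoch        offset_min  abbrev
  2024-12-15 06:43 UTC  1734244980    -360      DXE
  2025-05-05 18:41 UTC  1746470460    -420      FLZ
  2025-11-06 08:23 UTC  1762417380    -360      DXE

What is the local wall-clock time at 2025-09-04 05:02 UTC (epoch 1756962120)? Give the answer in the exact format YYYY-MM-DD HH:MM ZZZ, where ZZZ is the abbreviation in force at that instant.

Query: 2025-09-04 05:02 UTC
Rule 2/3 (FLZ, -07:00): 2025-05-05 18:41 UTC ≤ query < 2025-11-06 08:23 UTC
5·60 + 2 - 420 = -118 min
-118 = -1·1440 + 1322; 1322 = 22·60 + 2 → 22:02, 2025-09-04 - 1 day = 2025-09-03
→ 2025-09-03 22:02 FLZ

2025-09-03 22:02 FLZ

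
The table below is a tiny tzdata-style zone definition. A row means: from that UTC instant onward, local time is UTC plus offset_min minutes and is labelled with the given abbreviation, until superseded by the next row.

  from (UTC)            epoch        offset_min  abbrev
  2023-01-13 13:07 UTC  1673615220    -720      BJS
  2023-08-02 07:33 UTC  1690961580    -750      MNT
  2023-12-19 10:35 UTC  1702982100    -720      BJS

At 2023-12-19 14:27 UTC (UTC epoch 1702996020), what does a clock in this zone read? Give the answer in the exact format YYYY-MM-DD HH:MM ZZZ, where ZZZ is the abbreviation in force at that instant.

Query: 2023-12-19 14:27 UTC
Rule 3/3 (BJS, -12:00): 2023-12-19 10:35 UTC ≤ query < +∞
14·60 + 27 - 720 = 147 min
147 = 0·1440 + 147; 147 = 2·60 + 27 → 02:27, same day
→ 2023-12-19 02:27 BJS

2023-12-19 02:27 BJS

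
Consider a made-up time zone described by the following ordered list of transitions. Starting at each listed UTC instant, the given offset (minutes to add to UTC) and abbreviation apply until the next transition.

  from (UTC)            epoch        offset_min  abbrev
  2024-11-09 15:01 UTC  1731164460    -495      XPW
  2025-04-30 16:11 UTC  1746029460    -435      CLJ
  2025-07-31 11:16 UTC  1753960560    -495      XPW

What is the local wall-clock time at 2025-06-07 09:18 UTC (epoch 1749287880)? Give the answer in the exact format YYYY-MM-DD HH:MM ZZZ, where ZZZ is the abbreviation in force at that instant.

2025-06-07 02:03 CLJ

Query: 2025-06-07 09:18 UTC
Rule 2/3 (CLJ, -07:15): 2025-04-30 16:11 UTC ≤ query < 2025-07-31 11:16 UTC
9·60 + 18 - 435 = 123 min
123 = 0·1440 + 123; 123 = 2·60 + 3 → 02:03, same day
→ 2025-06-07 02:03 CLJ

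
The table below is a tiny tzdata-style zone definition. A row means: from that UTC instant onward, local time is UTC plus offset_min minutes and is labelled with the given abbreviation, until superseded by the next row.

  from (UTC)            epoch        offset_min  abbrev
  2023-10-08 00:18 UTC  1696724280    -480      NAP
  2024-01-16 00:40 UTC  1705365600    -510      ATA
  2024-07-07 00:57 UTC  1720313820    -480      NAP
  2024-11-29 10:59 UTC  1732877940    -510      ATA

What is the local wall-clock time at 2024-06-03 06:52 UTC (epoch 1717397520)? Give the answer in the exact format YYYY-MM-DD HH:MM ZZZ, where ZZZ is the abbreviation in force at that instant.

Query: 2024-06-03 06:52 UTC
Rule 2/4 (ATA, -08:30): 2024-01-16 00:40 UTC ≤ query < 2024-07-07 00:57 UTC
6·60 + 52 - 510 = -98 min
-98 = -1·1440 + 1342; 1342 = 22·60 + 22 → 22:22, 2024-06-03 - 1 day = 2024-06-02
→ 2024-06-02 22:22 ATA

2024-06-02 22:22 ATA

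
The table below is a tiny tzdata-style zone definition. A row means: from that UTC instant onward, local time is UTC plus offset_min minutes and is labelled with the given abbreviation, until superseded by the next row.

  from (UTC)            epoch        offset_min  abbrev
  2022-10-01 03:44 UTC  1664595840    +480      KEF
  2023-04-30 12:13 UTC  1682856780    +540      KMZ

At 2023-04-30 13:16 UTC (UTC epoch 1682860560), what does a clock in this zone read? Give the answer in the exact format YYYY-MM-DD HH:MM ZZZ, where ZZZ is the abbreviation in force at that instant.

2023-04-30 22:16 KMZ

Query: 2023-04-30 13:16 UTC
Rule 2/2 (KMZ, +09:00): 2023-04-30 12:13 UTC ≤ query < +∞
13·60 + 16 + 540 = 1336 min
1336 = 0·1440 + 1336; 1336 = 22·60 + 16 → 22:16, same day
→ 2023-04-30 22:16 KMZ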